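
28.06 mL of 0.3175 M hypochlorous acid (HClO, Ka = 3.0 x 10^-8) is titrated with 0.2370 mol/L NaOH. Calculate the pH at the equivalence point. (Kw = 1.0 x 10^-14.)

n(HClO) = 0.3175 x 0.02806 = 0.008909 mol; V(NaOH) at equivalence = 0.008909/0.2370 = 0.03759 L.
At equivalence all the acid is converted to ClO-; total volume = 0.02806 + 0.03759 = 0.06565 L, so [ClO-] = 0.008909/0.06565 = 0.1357 M.
Kb = Kw/Ka = 1.0e-14 / 3.0 x 10^-8 = 3.33e-7.
[OH^-] = sqrt(Kb x [ClO-]) = sqrt(3.33e-7 x 0.1357) = 0.000213 M.
pOH = 3.67, so pH = 14.00 - 3.67 = 10.33.

10.33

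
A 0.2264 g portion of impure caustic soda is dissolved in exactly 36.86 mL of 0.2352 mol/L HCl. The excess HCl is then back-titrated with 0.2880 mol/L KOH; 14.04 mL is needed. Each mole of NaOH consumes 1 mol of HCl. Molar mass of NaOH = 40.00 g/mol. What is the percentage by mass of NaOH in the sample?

81.7%

Total n(HCl) added = 0.2352 x 0.03686 = 0.008669 mol.
n(KOH) used = 0.2880 x 0.01404 = 0.004044 mol, which equals the excess n(HCl).
So n(HCl) consumed by the sample = 0.008669 - 0.004044 = 0.004626 mol.
n(NaOH) = 0.004626 / 1 = 0.004626 mol.
mass NaOH = 0.004626 x 40.00 = 0.1850 g, so %NaOH = 0.1850/0.2264 x 100 = 81.7%.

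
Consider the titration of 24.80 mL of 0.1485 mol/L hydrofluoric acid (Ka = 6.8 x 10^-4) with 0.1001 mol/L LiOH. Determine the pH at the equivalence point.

n(HF) = 0.1485 x 0.02480 = 0.003683 mol; V(LiOH) at equivalence = 0.003683/0.1001 = 0.03679 L.
At equivalence all the acid is converted to F-; total volume = 0.02480 + 0.03679 = 0.06159 L, so [F-] = 0.003683/0.06159 = 0.05979 M.
Kb = Kw/Ka = 1.0e-14 / 6.8 x 10^-4 = 1.47e-11.
[OH^-] = sqrt(Kb x [F-]) = sqrt(1.47e-11 x 0.05979) = 9.38e-7 M.
pOH = 6.03, so pH = 14.00 - 6.03 = 7.97.

7.97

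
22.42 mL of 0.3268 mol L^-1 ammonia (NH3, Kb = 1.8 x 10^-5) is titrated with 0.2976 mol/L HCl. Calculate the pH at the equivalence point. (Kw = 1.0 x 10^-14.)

n(NH3) = 0.3268 x 0.02242 = 0.007327 mol; V(HCl) at equivalence = 0.007327/0.2976 = 0.02462 L.
At equivalence the base is fully converted to NH4+; total volume = 0.04704 L, so [NH4+] = 0.007327/0.04704 = 0.1558 M.
Ka(NH4+) = Kw/Kb = 1.0e-14 / 1.8 x 10^-5 = 5.56e-10.
[H^+] = sqrt(Ka x [NH4+]) = sqrt(5.56e-10 x 0.1558) = 9.30e-6 M.
pH = -log(9.30e-6) = 5.03.

5.03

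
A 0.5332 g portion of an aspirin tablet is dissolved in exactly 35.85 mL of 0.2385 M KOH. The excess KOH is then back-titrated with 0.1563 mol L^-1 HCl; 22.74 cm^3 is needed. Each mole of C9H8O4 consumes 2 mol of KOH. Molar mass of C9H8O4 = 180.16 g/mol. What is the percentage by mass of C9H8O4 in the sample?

84.4%

Total n(KOH) added = 0.2385 x 0.03585 = 0.008550 mol.
n(HCl) used = 0.1563 x 0.02274 = 0.003554 mol, which equals the excess n(KOH).
So n(KOH) consumed by the sample = 0.008550 - 0.003554 = 0.004996 mol.
n(C9H8O4) = 0.004996 / 2 = 0.002498 mol.
mass C9H8O4 = 0.002498 x 180.16 = 0.4500 g, so %C9H8O4 = 0.4500/0.5332 x 100 = 84.4%.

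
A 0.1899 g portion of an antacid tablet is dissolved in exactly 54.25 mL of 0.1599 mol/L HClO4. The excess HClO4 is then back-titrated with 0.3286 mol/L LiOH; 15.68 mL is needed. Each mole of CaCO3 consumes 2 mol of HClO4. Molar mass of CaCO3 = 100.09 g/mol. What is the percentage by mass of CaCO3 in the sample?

Total n(HClO4) added = 0.1599 x 0.05425 = 0.008675 mol.
n(LiOH) used = 0.3286 x 0.01568 = 0.005152 mol, which equals the excess n(HClO4).
So n(HClO4) consumed by the sample = 0.008675 - 0.005152 = 0.003522 mol.
n(CaCO3) = 0.003522 / 2 = 0.001761 mol.
mass CaCO3 = 0.001761 x 100.09 = 0.1763 g, so %CaCO3 = 0.1763/0.1899 x 100 = 92.8%.

92.8%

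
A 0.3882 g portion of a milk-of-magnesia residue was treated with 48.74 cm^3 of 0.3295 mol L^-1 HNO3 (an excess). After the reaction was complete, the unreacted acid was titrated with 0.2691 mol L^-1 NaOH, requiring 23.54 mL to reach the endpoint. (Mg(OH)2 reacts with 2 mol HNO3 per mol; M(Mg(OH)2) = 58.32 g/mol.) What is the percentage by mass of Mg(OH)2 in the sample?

73.1%

Total n(HNO3) added = 0.3295 x 0.04874 = 0.01606 mol.
n(NaOH) used = 0.2691 x 0.02354 = 0.006335 mol, which equals the excess n(HNO3).
So n(HNO3) consumed by the sample = 0.01606 - 0.006335 = 0.009725 mol.
n(Mg(OH)2) = 0.009725 / 2 = 0.004863 mol.
mass Mg(OH)2 = 0.004863 x 58.32 = 0.2836 g, so %Mg(OH)2 = 0.2836/0.3882 x 100 = 73.1%.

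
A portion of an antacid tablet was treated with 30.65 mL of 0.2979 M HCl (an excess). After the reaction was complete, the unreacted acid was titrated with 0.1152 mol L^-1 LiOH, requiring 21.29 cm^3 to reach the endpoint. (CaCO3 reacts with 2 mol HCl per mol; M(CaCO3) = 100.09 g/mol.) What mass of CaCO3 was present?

0.334 g

Total n(HCl) added = 0.2979 x 0.03065 = 0.009131 mol.
n(LiOH) used = 0.1152 x 0.02129 = 0.002453 mol, which equals the excess n(HCl).
So n(HCl) consumed by the sample = 0.009131 - 0.002453 = 0.006678 mol.
n(CaCO3) = 0.006678 / 2 = 0.003339 mol.
mass = 0.003339 mol x 100.09 g/mol = 0.334 g.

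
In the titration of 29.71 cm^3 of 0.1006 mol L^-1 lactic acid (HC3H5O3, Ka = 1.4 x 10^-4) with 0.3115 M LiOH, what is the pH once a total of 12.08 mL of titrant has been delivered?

n(acid) = 0.1006 x 0.02971 = 0.002989 mol; n(LiOH) added = 0.3115 x 0.01208 = 0.003763 mol.
Base is in excess by 0.003763 - 0.002989 = 0.0007741 mol in a total volume of 0.04179 L.
[OH^-] = 0.0007741/0.04179 = 0.01852 M, so pOH = 1.73 and pH = 14.00 - 1.73 = 12.27.

12.27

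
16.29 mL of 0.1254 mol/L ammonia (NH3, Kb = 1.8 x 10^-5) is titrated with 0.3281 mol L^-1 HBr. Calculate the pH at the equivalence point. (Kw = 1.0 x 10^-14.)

n(NH3) = 0.1254 x 0.01629 = 0.002043 mol; V(HBr) at equivalence = 0.002043/0.3281 = 0.006226 L.
At equivalence the base is fully converted to NH4+; total volume = 0.02252 L, so [NH4+] = 0.002043/0.02252 = 0.09072 M.
Ka(NH4+) = Kw/Kb = 1.0e-14 / 1.8 x 10^-5 = 5.56e-10.
[H^+] = sqrt(Ka x [NH4+]) = sqrt(5.56e-10 x 0.09072) = 7.10e-6 M.
pH = -log(7.10e-6) = 5.15.

5.15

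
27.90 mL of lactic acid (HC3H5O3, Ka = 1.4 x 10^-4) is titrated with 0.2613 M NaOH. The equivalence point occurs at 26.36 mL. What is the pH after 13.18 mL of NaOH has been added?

13.18 mL is exactly half the equivalence volume (26.36/2), i.e. the half-equivalence point.
There, n(HA) = n(A^-), so pH = pKa = -log(1.4 x 10^-4) = 3.85.

3.85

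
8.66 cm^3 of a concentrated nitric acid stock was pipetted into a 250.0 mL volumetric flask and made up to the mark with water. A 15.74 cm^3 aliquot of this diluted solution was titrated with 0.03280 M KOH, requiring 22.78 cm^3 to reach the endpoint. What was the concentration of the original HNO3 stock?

n(KOH) = 0.03280 x 0.02278 = 0.0007472 mol.
n(HNO3) in the aliquot = 0.0007472 mol.
[diluted HNO3] = 0.0007472 / 0.01574 = 0.04747 M.
Dilution factor = 250.0/8.660 = 28.87, so [stock] = 0.04747 x 28.87 = 1.37 M.

1.37 M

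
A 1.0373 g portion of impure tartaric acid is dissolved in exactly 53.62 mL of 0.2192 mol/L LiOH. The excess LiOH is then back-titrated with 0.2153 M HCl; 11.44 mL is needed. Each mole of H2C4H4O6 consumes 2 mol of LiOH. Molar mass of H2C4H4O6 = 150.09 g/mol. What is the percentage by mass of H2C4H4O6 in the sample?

Total n(LiOH) added = 0.2192 x 0.05362 = 0.01175 mol.
n(HCl) used = 0.2153 x 0.01144 = 0.002463 mol, which equals the excess n(LiOH).
So n(LiOH) consumed by the sample = 0.01175 - 0.002463 = 0.009290 mol.
n(H2C4H4O6) = 0.009290 / 2 = 0.004645 mol.
mass H2C4H4O6 = 0.004645 x 150.09 = 0.6972 g, so %H2C4H4O6 = 0.6972/1.0373 x 100 = 67.2%.

67.2%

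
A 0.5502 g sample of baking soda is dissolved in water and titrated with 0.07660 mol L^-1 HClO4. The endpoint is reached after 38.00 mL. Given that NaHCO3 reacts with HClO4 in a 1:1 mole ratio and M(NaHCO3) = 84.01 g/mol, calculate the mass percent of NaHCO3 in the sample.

n(HClO4) = 0.07660 x 0.03800 = 0.002911 mol.
n(NaHCO3) = 0.002911 / 1 = 0.002911 mol.
mass of NaHCO3 = 0.002911 x 84.01 = 0.2445 g.
% purity = 0.2445 / 0.5502 x 100 = 44.4%.

44.4%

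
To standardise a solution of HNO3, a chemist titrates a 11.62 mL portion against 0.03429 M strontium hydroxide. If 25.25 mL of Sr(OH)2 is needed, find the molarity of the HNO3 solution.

n(Sr(OH)2) delivered = 0.03429 x 0.02525 = 0.0008658 mol.
The reaction is 2 HNO3 + 1 Sr(OH)2, so n(HNO3) = 0.0008658 x 2/1 = 0.001732 mol.
[HNO3] = 0.001732 mol / 0.01162 L = 0.149 M.

0.149 M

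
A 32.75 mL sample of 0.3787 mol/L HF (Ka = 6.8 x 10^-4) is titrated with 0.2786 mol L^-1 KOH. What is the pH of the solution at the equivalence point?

n(HF) = 0.3787 x 0.03275 = 0.01240 mol; V(KOH) at equivalence = 0.01240/0.2786 = 0.04452 L.
At equivalence all the acid is converted to F-; total volume = 0.03275 + 0.04452 = 0.07727 L, so [F-] = 0.01240/0.07727 = 0.1605 M.
Kb = Kw/Ka = 1.0e-14 / 6.8 x 10^-4 = 1.47e-11.
[OH^-] = sqrt(Kb x [F-]) = sqrt(1.47e-11 x 0.1605) = 1.54e-6 M.
pOH = 5.81, so pH = 14.00 - 5.81 = 8.19.

8.19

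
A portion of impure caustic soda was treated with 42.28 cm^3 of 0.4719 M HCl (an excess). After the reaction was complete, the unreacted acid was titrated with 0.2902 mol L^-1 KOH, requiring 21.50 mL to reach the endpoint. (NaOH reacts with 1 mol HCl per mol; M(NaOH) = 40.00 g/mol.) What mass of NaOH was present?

Total n(HCl) added = 0.4719 x 0.04228 = 0.01995 mol.
n(KOH) used = 0.2902 x 0.02150 = 0.006239 mol, which equals the excess n(HCl).
So n(HCl) consumed by the sample = 0.01995 - 0.006239 = 0.01371 mol.
n(NaOH) = 0.01371 / 1 = 0.01371 mol.
mass = 0.01371 mol x 40.00 g/mol = 0.549 g.

0.549 g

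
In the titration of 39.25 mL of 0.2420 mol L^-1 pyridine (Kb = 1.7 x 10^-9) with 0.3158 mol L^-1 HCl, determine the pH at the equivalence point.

3.05

n(C5H5N) = 0.2420 x 0.03925 = 0.009498 mol; V(HCl) at equivalence = 0.009498/0.3158 = 0.03008 L.
At equivalence the base is fully converted to C5H5NH+; total volume = 0.06933 L, so [C5H5NH+] = 0.009498/0.06933 = 0.1370 M.
Ka(C5H5NH+) = Kw/Kb = 1.0e-14 / 1.7 x 10^-9 = 5.88e-6.
[H^+] = sqrt(Ka x [C5H5NH+]) = sqrt(5.88e-6 x 0.1370) = 0.000898 M.
pH = -log(0.000898) = 3.05.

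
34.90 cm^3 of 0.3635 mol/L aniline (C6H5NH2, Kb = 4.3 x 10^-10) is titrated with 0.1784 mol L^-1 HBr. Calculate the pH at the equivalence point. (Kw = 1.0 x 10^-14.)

n(C6H5NH2) = 0.3635 x 0.03490 = 0.01269 mol; V(HBr) at equivalence = 0.01269/0.1784 = 0.07111 L.
At equivalence the base is fully converted to C6H5NH3+; total volume = 0.1060 L, so [C6H5NH3+] = 0.01269/0.1060 = 0.1197 M.
Ka(C6H5NH3+) = Kw/Kb = 1.0e-14 / 4.3 x 10^-10 = 2.33e-5.
[H^+] = sqrt(Ka x [C6H5NH3+]) = sqrt(2.33e-5 x 0.1197) = 0.00167 M.
pH = -log(0.00167) = 2.78.

2.78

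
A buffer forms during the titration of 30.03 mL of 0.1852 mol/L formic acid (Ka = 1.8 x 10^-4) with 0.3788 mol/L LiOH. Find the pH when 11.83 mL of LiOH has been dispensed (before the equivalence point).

4.36

Initial n(HCOOH) = 0.1852 x 0.03003 = 0.005562 mol.
n(LiOH) added = 0.3788 x 0.01183 = 0.004481 mol, converting that many moles of HCOOH to HCOO-.
Remaining n(HCOOH) = 0.001080 mol; n(HCOO-) = 0.004481 mol.
By Henderson-Hasselbalch, pH = pKa + log([A^-]/[HA]) = 3.74 + log(0.004481/0.001080) = 3.74 + (+0.62) = 4.36.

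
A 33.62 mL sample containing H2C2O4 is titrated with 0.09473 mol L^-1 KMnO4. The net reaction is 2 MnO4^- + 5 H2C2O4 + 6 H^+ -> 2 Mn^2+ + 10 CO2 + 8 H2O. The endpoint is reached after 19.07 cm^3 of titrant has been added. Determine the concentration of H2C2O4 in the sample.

n(KMnO4) = 0.09473 x 0.01907 = 0.001807 mol.
From the balanced equation, 2 mol KMnO4 reacts with 5 mol H2C2O4, so n(H2C2O4) = 0.001807 x 5/2 = 0.004516 mol.
[H2C2O4] = 0.004516 / 0.03362 L = 0.134 M.

0.134 M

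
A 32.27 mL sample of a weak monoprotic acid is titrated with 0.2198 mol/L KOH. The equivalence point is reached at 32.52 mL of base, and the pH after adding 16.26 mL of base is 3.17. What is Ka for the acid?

16.26 mL is half of the equivalence volume, so this is the half-equivalence point where [HA] = [A^-].
At half-equivalence pH = pKa, so pKa = 3.17.
Ka = 10^(-3.17) = 6.8 x 10^-4.

6.8 x 10^-4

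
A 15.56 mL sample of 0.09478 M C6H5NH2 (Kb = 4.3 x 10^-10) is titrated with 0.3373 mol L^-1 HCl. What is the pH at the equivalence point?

2.88

n(C6H5NH2) = 0.09478 x 0.01556 = 0.001475 mol; V(HCl) at equivalence = 0.001475/0.3373 = 0.004372 L.
At equivalence the base is fully converted to C6H5NH3+; total volume = 0.01993 L, so [C6H5NH3+] = 0.001475/0.01993 = 0.07399 M.
Ka(C6H5NH3+) = Kw/Kb = 1.0e-14 / 4.3 x 10^-10 = 2.33e-5.
[H^+] = sqrt(Ka x [C6H5NH3+]) = sqrt(2.33e-5 x 0.07399) = 0.00131 M.
pH = -log(0.00131) = 2.88.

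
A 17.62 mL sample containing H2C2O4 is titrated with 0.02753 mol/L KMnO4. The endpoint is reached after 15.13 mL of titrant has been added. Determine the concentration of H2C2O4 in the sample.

0.0591 M

n(KMnO4) = 0.02753 x 0.01513 = 0.0004165 mol.
From the balanced equation, 2 mol KMnO4 reacts with 5 mol H2C2O4, so n(H2C2O4) = 0.0004165 x 5/2 = 0.001041 mol.
[H2C2O4] = 0.001041 / 0.01762 L = 0.0591 M.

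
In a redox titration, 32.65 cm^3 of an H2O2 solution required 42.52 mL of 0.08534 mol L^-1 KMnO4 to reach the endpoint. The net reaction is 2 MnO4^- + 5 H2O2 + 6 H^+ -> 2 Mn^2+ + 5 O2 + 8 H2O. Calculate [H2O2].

n(KMnO4) = 0.08534 x 0.04252 = 0.003629 mol.
From the balanced equation, 2 mol KMnO4 reacts with 5 mol H2O2, so n(H2O2) = 0.003629 x 5/2 = 0.009072 mol.
[H2O2] = 0.009072 / 0.03265 L = 0.278 M.

0.278 M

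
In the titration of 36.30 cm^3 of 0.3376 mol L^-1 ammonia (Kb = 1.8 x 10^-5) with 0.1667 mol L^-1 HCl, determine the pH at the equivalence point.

5.10

n(NH3) = 0.3376 x 0.03630 = 0.01225 mol; V(HCl) at equivalence = 0.01225/0.1667 = 0.07351 L.
At equivalence the base is fully converted to NH4+; total volume = 0.1098 L, so [NH4+] = 0.01225/0.1098 = 0.1116 M.
Ka(NH4+) = Kw/Kb = 1.0e-14 / 1.8 x 10^-5 = 5.56e-10.
[H^+] = sqrt(Ka x [NH4+]) = sqrt(5.56e-10 x 0.1116) = 7.87e-6 M.
pH = -log(7.87e-6) = 5.10.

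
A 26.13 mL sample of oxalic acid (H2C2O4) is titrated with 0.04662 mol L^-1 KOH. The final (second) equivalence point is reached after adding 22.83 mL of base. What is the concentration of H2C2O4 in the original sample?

n(KOH) = 0.04662 x 0.02283 = 0.001064 mol.
At the final (second) equivalence point, 2 mol OH^- react per mol H2C2O4, so n(H2C2O4) = 0.001064 / 2 = 0.0005322 mol.
[H2C2O4] = 0.0005322 / 0.02613 L = 0.0204 M.

0.0204 M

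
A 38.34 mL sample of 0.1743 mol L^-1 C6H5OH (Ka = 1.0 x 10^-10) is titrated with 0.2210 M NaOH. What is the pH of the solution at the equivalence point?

n(C6H5OH) = 0.1743 x 0.03834 = 0.006683 mol; V(NaOH) at equivalence = 0.006683/0.2210 = 0.03024 L.
At equivalence all the acid is converted to C6H5O-; total volume = 0.03834 + 0.03024 = 0.06858 L, so [C6H5O-] = 0.006683/0.06858 = 0.09745 M.
Kb = Kw/Ka = 1.0e-14 / 1.0 x 10^-10 = 0.000100.
[OH^-] = sqrt(Kb x [C6H5O-]) = sqrt(0.000100 x 0.09745) = 0.00312 M.
pOH = 2.51, so pH = 14.00 - 2.51 = 11.49.

11.49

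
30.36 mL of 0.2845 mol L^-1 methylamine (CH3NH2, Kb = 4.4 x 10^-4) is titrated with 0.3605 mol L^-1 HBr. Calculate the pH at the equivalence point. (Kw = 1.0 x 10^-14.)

5.72

n(CH3NH2) = 0.2845 x 0.03036 = 0.008637 mol; V(HBr) at equivalence = 0.008637/0.3605 = 0.02396 L.
At equivalence the base is fully converted to CH3NH3+; total volume = 0.05432 L, so [CH3NH3+] = 0.008637/0.05432 = 0.1590 M.
Ka(CH3NH3+) = Kw/Kb = 1.0e-14 / 4.4 x 10^-4 = 2.27e-11.
[H^+] = sqrt(Ka x [CH3NH3+]) = sqrt(2.27e-11 x 0.1590) = 1.90e-6 M.
pH = -log(1.90e-6) = 5.72.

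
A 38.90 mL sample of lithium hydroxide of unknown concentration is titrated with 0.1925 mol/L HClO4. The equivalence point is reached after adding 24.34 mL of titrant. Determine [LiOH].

n(HClO4) delivered = 0.1925 x 0.02434 = 0.004685 mol.
For a 1:1 reaction, n(LiOH) = 0.004685 mol.
[LiOH] = 0.004685 mol / 0.03890 L = 0.120 M.

0.120 M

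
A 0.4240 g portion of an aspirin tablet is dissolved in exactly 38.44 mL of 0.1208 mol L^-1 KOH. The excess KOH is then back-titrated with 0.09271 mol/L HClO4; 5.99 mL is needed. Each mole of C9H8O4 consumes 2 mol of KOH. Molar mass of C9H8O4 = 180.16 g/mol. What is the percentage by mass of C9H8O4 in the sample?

Total n(KOH) added = 0.1208 x 0.03844 = 0.004644 mol.
n(HClO4) used = 0.09271 x 0.005990 = 0.0005553 mol, which equals the excess n(KOH).
So n(KOH) consumed by the sample = 0.004644 - 0.0005553 = 0.004088 mol.
n(C9H8O4) = 0.004088 / 2 = 0.002044 mol.
mass C9H8O4 = 0.002044 x 180.16 = 0.3683 g, so %C9H8O4 = 0.3683/0.4240 x 100 = 86.9%.

86.9%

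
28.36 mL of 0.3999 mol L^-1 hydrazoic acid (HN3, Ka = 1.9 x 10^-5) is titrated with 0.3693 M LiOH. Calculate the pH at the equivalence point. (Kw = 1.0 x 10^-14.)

n(HN3) = 0.3999 x 0.02836 = 0.01134 mol; V(LiOH) at equivalence = 0.01134/0.3693 = 0.03071 L.
At equivalence all the acid is converted to N3-; total volume = 0.02836 + 0.03071 = 0.05907 L, so [N3-] = 0.01134/0.05907 = 0.1920 M.
Kb = Kw/Ka = 1.0e-14 / 1.9 x 10^-5 = 5.26e-10.
[OH^-] = sqrt(Kb x [N3-]) = sqrt(5.26e-10 x 0.1920) = 1.01e-5 M.
pOH = 5.00, so pH = 14.00 - 5.00 = 9.00.

9.00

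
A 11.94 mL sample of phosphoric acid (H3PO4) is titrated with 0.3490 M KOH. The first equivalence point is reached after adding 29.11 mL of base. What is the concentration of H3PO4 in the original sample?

0.851 M

n(KOH) = 0.3490 x 0.02911 = 0.01016 mol.
At the first equivalence point, 1 mol OH^- react per mol H3PO4, so n(H3PO4) = 0.01016 / 1 = 0.01016 mol.
[H3PO4] = 0.01016 / 0.01194 L = 0.851 M.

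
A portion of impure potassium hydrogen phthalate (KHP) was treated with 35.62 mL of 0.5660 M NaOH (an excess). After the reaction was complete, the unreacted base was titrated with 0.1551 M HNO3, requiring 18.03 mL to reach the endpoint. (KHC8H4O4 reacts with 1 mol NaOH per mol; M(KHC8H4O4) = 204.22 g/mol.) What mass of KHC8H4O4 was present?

Total n(NaOH) added = 0.5660 x 0.03562 = 0.02016 mol.
n(HNO3) used = 0.1551 x 0.01803 = 0.002796 mol, which equals the excess n(NaOH).
So n(NaOH) consumed by the sample = 0.02016 - 0.002796 = 0.01736 mol.
n(KHC8H4O4) = 0.01736 / 1 = 0.01736 mol.
mass = 0.01736 mol x 204.22 g/mol = 3.55 g.

3.55 g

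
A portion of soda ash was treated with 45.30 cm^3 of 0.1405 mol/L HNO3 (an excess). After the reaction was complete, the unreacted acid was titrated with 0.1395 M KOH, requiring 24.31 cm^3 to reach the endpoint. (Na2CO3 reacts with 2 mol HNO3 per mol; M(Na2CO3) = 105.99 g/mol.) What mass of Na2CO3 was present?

0.158 g

Total n(HNO3) added = 0.1405 x 0.04530 = 0.006365 mol.
n(KOH) used = 0.1395 x 0.02431 = 0.003391 mol, which equals the excess n(HNO3).
So n(HNO3) consumed by the sample = 0.006365 - 0.003391 = 0.002973 mol.
n(Na2CO3) = 0.002973 / 2 = 0.001487 mol.
mass = 0.001487 mol x 105.99 g/mol = 0.158 g.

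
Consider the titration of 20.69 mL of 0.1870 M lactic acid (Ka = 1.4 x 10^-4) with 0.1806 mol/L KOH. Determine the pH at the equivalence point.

n(HC3H5O3) = 0.1870 x 0.02069 = 0.003869 mol; V(KOH) at equivalence = 0.003869/0.1806 = 0.02142 L.
At equivalence all the acid is converted to C3H5O3-; total volume = 0.02069 + 0.02142 = 0.04211 L, so [C3H5O3-] = 0.003869/0.04211 = 0.09187 M.
Kb = Kw/Ka = 1.0e-14 / 1.4 x 10^-4 = 7.14e-11.
[OH^-] = sqrt(Kb x [C3H5O3-]) = sqrt(7.14e-11 x 0.09187) = 2.56e-6 M.
pOH = 5.59, so pH = 14.00 - 5.59 = 8.41.

8.41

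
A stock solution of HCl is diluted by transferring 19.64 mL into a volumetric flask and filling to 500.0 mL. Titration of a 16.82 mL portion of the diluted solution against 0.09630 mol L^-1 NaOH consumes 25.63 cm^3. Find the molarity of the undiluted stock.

n(NaOH) = 0.09630 x 0.02563 = 0.002468 mol.
n(HCl) in the aliquot = 0.002468 mol.
[diluted HCl] = 0.002468 / 0.01682 = 0.1467 M.
Dilution factor = 500.0/19.64 = 25.46, so [stock] = 0.1467 x 25.46 = 3.74 M.

3.74 M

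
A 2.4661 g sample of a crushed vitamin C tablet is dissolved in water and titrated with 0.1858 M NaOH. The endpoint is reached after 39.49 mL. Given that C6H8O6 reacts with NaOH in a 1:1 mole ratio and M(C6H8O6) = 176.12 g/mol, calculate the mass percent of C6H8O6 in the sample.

52.4%

n(NaOH) = 0.1858 x 0.03949 = 0.007337 mol.
n(C6H8O6) = 0.007337 / 1 = 0.007337 mol.
mass of C6H8O6 = 0.007337 x 176.12 = 1.292 g.
% purity = 1.292 / 2.4661 x 100 = 52.4%.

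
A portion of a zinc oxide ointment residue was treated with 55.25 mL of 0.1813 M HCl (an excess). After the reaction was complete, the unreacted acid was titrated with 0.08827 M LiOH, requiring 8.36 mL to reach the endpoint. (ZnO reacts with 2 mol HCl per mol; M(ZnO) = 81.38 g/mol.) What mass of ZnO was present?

0.378 g

Total n(HCl) added = 0.1813 x 0.05525 = 0.01002 mol.
n(LiOH) used = 0.08827 x 0.008360 = 0.0007379 mol, which equals the excess n(HCl).
So n(HCl) consumed by the sample = 0.01002 - 0.0007379 = 0.009279 mol.
n(ZnO) = 0.009279 / 2 = 0.004639 mol.
mass = 0.004639 mol x 81.38 g/mol = 0.378 g.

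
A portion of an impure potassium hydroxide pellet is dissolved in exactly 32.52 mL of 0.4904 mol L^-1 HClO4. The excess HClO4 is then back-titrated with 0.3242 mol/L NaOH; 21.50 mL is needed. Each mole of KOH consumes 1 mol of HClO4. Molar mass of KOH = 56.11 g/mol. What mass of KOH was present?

Total n(HClO4) added = 0.4904 x 0.03252 = 0.01595 mol.
n(NaOH) used = 0.3242 x 0.02150 = 0.006970 mol, which equals the excess n(HClO4).
So n(HClO4) consumed by the sample = 0.01595 - 0.006970 = 0.008978 mol.
n(KOH) = 0.008978 / 1 = 0.008978 mol.
mass = 0.008978 mol x 56.11 g/mol = 0.504 g.

0.504 g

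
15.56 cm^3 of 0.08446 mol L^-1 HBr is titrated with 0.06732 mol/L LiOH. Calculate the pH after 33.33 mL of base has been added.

12.28

n(acid) = 0.08446 x 0.01556 = 0.001314 mol; n(LiOH) added = 0.06732 x 0.03333 = 0.002244 mol.
Base is in excess by 0.002244 - 0.001314 = 0.0009296 mol in a total volume of 0.04889 L.
[OH^-] = 0.0009296/0.04889 = 0.01901 M, so pOH = 1.72 and pH = 14.00 - 1.72 = 12.28.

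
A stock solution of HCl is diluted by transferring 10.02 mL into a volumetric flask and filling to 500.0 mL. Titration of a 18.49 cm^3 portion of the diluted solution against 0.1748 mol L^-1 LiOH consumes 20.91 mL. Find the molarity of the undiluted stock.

9.86 M

n(LiOH) = 0.1748 x 0.02091 = 0.003655 mol.
n(HCl) in the aliquot = 0.003655 mol.
[diluted HCl] = 0.003655 / 0.01849 = 0.1977 M.
Dilution factor = 500.0/10.02 = 49.90, so [stock] = 0.1977 x 49.90 = 9.86 M.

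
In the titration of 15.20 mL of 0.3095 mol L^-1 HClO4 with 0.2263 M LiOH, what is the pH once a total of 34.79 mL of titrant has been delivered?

12.80

n(acid) = 0.3095 x 0.01520 = 0.004704 mol; n(LiOH) added = 0.2263 x 0.03479 = 0.007873 mol.
Base is in excess by 0.007873 - 0.004704 = 0.003169 mol in a total volume of 0.04999 L.
[OH^-] = 0.003169/0.04999 = 0.06338 M, so pOH = 1.20 and pH = 14.00 - 1.20 = 12.80.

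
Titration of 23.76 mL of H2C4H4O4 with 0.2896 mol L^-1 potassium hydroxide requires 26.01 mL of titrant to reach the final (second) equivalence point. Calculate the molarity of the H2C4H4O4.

n(KOH) = 0.2896 x 0.02601 = 0.007532 mol.
At the final (second) equivalence point, 2 mol OH^- react per mol H2C4H4O4, so n(H2C4H4O4) = 0.007532 / 2 = 0.003766 mol.
[H2C4H4O4] = 0.003766 / 0.02376 L = 0.159 M.

0.159 M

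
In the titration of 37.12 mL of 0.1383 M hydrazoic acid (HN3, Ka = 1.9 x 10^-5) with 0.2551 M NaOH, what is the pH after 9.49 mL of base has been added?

4.67

Initial n(HN3) = 0.1383 x 0.03712 = 0.005134 mol.
n(NaOH) added = 0.2551 x 0.009490 = 0.002421 mol, converting that many moles of HN3 to N3-.
Remaining n(HN3) = 0.002713 mol; n(N3-) = 0.002421 mol.
By Henderson-Hasselbalch, pH = pKa + log([A^-]/[HA]) = 4.72 + log(0.002421/0.002713) = 4.72 + (-0.05) = 4.67.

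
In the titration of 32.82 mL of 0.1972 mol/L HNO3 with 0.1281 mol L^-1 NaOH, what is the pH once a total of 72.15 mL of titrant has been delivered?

n(acid) = 0.1972 x 0.03282 = 0.006472 mol; n(NaOH) added = 0.1281 x 0.07215 = 0.009242 mol.
Base is in excess by 0.009242 - 0.006472 = 0.002770 mol in a total volume of 0.1050 L.
[OH^-] = 0.002770/0.1050 = 0.02639 M, so pOH = 1.58 and pH = 14.00 - 1.58 = 12.42.

12.42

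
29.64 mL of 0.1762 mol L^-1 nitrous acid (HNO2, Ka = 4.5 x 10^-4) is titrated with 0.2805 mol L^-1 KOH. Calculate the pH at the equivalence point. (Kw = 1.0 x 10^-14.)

8.19

n(HNO2) = 0.1762 x 0.02964 = 0.005223 mol; V(KOH) at equivalence = 0.005223/0.2805 = 0.01862 L.
At equivalence all the acid is converted to NO2-; total volume = 0.02964 + 0.01862 = 0.04826 L, so [NO2-] = 0.005223/0.04826 = 0.1082 M.
Kb = Kw/Ka = 1.0e-14 / 4.5 x 10^-4 = 2.22e-11.
[OH^-] = sqrt(Kb x [NO2-]) = sqrt(2.22e-11 x 0.1082) = 1.55e-6 M.
pOH = 5.81, so pH = 14.00 - 5.81 = 8.19.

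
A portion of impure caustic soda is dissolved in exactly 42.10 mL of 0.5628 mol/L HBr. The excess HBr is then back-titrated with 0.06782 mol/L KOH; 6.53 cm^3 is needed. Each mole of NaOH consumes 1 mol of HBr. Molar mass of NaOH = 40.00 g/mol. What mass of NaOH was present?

Total n(HBr) added = 0.5628 x 0.04210 = 0.02369 mol.
n(KOH) used = 0.06782 x 0.006530 = 0.0004429 mol, which equals the excess n(HBr).
So n(HBr) consumed by the sample = 0.02369 - 0.0004429 = 0.02325 mol.
n(NaOH) = 0.02325 / 1 = 0.02325 mol.
mass = 0.02325 mol x 40.00 g/mol = 0.930 g.

0.930 g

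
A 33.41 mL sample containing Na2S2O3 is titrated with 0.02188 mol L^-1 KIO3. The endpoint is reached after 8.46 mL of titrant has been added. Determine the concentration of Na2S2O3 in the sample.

n(KIO3) = 0.02188 x 0.008460 = 0.0001851 mol.
From the balanced equation, 1 mol KIO3 reacts with 6 mol Na2S2O3, so n(Na2S2O3) = 0.0001851 x 6/1 = 0.001111 mol.
[Na2S2O3] = 0.001111 / 0.03341 L = 0.0332 M.

0.0332 M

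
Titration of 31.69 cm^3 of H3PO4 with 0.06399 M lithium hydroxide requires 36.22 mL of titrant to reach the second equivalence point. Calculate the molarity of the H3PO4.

n(LiOH) = 0.06399 x 0.03622 = 0.002318 mol.
At the second equivalence point, 2 mol OH^- react per mol H3PO4, so n(H3PO4) = 0.002318 / 2 = 0.001159 mol.
[H3PO4] = 0.001159 / 0.03169 L = 0.0366 M.

0.0366 M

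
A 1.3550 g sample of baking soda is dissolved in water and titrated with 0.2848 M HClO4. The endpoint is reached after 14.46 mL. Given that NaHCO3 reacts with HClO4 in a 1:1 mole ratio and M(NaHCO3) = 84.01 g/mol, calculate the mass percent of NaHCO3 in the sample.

n(HClO4) = 0.2848 x 0.01446 = 0.004118 mol.
n(NaHCO3) = 0.004118 / 1 = 0.004118 mol.
mass of NaHCO3 = 0.004118 x 84.01 = 0.3460 g.
% purity = 0.3460 / 1.3550 x 100 = 25.5%.

25.5%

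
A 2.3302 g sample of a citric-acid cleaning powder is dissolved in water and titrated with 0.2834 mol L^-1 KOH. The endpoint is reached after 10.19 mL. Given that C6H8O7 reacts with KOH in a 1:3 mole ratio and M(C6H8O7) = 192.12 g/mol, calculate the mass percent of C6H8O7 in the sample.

7.94%

n(KOH) = 0.2834 x 0.01019 = 0.002888 mol.
n(C6H8O7) = 0.002888 / 3 = 0.0009626 mol.
mass of C6H8O7 = 0.0009626 x 192.12 = 0.1849 g.
% purity = 0.1849 / 2.3302 x 100 = 7.94%.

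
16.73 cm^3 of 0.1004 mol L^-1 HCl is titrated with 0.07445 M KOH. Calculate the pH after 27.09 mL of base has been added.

n(acid) = 0.1004 x 0.01673 = 0.001680 mol; n(KOH) added = 0.07445 x 0.02709 = 0.002017 mol.
Base is in excess by 0.002017 - 0.001680 = 0.0003372 mol in a total volume of 0.04382 L.
[OH^-] = 0.0003372/0.04382 = 0.007694 M, so pOH = 2.11 and pH = 14.00 - 2.11 = 11.89.

11.89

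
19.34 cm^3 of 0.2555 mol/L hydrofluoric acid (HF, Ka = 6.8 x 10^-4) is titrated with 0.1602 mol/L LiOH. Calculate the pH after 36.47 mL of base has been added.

n(acid) = 0.2555 x 0.01934 = 0.004941 mol; n(LiOH) added = 0.1602 x 0.03647 = 0.005842 mol.
Base is in excess by 0.005842 - 0.004941 = 0.0009011 mol in a total volume of 0.05581 L.
[OH^-] = 0.0009011/0.05581 = 0.01615 M, so pOH = 1.79 and pH = 14.00 - 1.79 = 12.21.

12.21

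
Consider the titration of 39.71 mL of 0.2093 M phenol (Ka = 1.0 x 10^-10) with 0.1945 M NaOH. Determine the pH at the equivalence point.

11.50

n(C6H5OH) = 0.2093 x 0.03971 = 0.008311 mol; V(NaOH) at equivalence = 0.008311/0.1945 = 0.04273 L.
At equivalence all the acid is converted to C6H5O-; total volume = 0.03971 + 0.04273 = 0.08244 L, so [C6H5O-] = 0.008311/0.08244 = 0.1008 M.
Kb = Kw/Ka = 1.0e-14 / 1.0 x 10^-10 = 0.000100.
[OH^-] = sqrt(Kb x [C6H5O-]) = sqrt(0.000100 x 0.1008) = 0.00318 M.
pOH = 2.50, so pH = 14.00 - 2.50 = 11.50.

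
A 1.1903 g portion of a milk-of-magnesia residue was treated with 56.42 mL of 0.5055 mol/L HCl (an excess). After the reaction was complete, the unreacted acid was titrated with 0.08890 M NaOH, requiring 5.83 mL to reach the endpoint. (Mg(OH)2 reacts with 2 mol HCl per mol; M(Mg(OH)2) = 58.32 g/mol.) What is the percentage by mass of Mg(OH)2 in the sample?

Total n(HCl) added = 0.5055 x 0.05642 = 0.02852 mol.
n(NaOH) used = 0.08890 x 0.005830 = 0.0005183 mol, which equals the excess n(HCl).
So n(HCl) consumed by the sample = 0.02852 - 0.0005183 = 0.02800 mol.
n(Mg(OH)2) = 0.02800 / 2 = 0.01400 mol.
mass Mg(OH)2 = 0.01400 x 58.32 = 0.8165 g, so %Mg(OH)2 = 0.8165/1.1903 x 100 = 68.6%.

68.6%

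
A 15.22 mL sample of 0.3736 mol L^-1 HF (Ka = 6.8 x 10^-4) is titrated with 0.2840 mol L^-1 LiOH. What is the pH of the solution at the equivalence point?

n(HF) = 0.3736 x 0.01522 = 0.005686 mol; V(LiOH) at equivalence = 0.005686/0.2840 = 0.02002 L.
At equivalence all the acid is converted to F-; total volume = 0.01522 + 0.02002 = 0.03524 L, so [F-] = 0.005686/0.03524 = 0.1613 M.
Kb = Kw/Ka = 1.0e-14 / 6.8 x 10^-4 = 1.47e-11.
[OH^-] = sqrt(Kb x [F-]) = sqrt(1.47e-11 x 0.1613) = 1.54e-6 M.
pOH = 5.81, so pH = 14.00 - 5.81 = 8.19.

8.19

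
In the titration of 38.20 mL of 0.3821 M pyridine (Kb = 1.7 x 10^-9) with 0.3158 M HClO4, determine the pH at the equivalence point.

3.00

n(C5H5N) = 0.3821 x 0.03820 = 0.01460 mol; V(HClO4) at equivalence = 0.01460/0.3158 = 0.04622 L.
At equivalence the base is fully converted to C5H5NH+; total volume = 0.08442 L, so [C5H5NH+] = 0.01460/0.08442 = 0.1729 M.
Ka(C5H5NH+) = Kw/Kb = 1.0e-14 / 1.7 x 10^-9 = 5.88e-6.
[H^+] = sqrt(Ka x [C5H5NH+]) = sqrt(5.88e-6 x 0.1729) = 0.00101 M.
pH = -log(0.00101) = 3.00.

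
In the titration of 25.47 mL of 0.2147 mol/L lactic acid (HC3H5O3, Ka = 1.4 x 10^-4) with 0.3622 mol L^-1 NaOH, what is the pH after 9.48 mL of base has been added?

Initial n(HC3H5O3) = 0.2147 x 0.02547 = 0.005468 mol.
n(NaOH) added = 0.3622 x 0.009480 = 0.003434 mol, converting that many moles of HC3H5O3 to C3H5O3-.
Remaining n(HC3H5O3) = 0.002035 mol; n(C3H5O3-) = 0.003434 mol.
By Henderson-Hasselbalch, pH = pKa + log([A^-]/[HA]) = 3.85 + log(0.003434/0.002035) = 3.85 + (+0.23) = 4.08.

4.08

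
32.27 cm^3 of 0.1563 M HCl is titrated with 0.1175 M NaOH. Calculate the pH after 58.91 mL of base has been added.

12.31

n(acid) = 0.1563 x 0.03227 = 0.005044 mol; n(NaOH) added = 0.1175 x 0.05891 = 0.006922 mol.
Base is in excess by 0.006922 - 0.005044 = 0.001878 mol in a total volume of 0.09118 L.
[OH^-] = 0.001878/0.09118 = 0.02060 M, so pOH = 1.69 and pH = 14.00 - 1.69 = 12.31.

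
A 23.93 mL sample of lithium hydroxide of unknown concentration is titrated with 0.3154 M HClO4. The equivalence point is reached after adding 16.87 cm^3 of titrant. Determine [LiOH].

n(HClO4) delivered = 0.3154 x 0.01687 = 0.005321 mol.
For a 1:1 reaction, n(LiOH) = 0.005321 mol.
[LiOH] = 0.005321 mol / 0.02393 L = 0.222 M.

0.222 M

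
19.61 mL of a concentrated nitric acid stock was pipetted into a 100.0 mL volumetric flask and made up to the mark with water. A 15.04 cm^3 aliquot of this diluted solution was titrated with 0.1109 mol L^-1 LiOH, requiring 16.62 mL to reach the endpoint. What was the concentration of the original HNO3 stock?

n(LiOH) = 0.1109 x 0.01662 = 0.001843 mol.
n(HNO3) in the aliquot = 0.001843 mol.
[diluted HNO3] = 0.001843 / 0.01504 = 0.1226 M.
Dilution factor = 100.0/19.61 = 5.099, so [stock] = 0.1226 x 5.099 = 0.625 M.

0.625 M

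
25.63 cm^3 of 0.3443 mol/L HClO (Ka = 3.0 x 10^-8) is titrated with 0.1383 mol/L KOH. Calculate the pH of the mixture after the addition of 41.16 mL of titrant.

Initial n(HClO) = 0.3443 x 0.02563 = 0.008824 mol.
n(KOH) added = 0.1383 x 0.04116 = 0.005692 mol, converting that many moles of HClO to ClO-.
Remaining n(HClO) = 0.003132 mol; n(ClO-) = 0.005692 mol.
By Henderson-Hasselbalch, pH = pKa + log([A^-]/[HA]) = 7.52 + log(0.005692/0.003132) = 7.52 + (+0.26) = 7.78.

7.78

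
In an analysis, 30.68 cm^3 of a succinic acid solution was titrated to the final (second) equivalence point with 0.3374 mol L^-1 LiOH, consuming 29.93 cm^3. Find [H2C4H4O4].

n(LiOH) = 0.3374 x 0.02993 = 0.01010 mol.
At the final (second) equivalence point, 2 mol OH^- react per mol H2C4H4O4, so n(H2C4H4O4) = 0.01010 / 2 = 0.005049 mol.
[H2C4H4O4] = 0.005049 / 0.03068 L = 0.165 M.

0.165 M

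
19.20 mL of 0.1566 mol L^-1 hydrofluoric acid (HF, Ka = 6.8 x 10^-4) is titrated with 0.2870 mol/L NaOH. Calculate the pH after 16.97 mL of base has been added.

n(acid) = 0.1566 x 0.01920 = 0.003007 mol; n(NaOH) added = 0.2870 x 0.01697 = 0.004870 mol.
Base is in excess by 0.004870 - 0.003007 = 0.001864 mol in a total volume of 0.03617 L.
[OH^-] = 0.001864/0.03617 = 0.05153 M, so pOH = 1.29 and pH = 14.00 - 1.29 = 12.71.

12.71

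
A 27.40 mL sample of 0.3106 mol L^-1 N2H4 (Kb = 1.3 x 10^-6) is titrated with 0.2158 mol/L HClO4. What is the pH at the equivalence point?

n(N2H4) = 0.3106 x 0.02740 = 0.008510 mol; V(HClO4) at equivalence = 0.008510/0.2158 = 0.03944 L.
At equivalence the base is fully converted to N2H5+; total volume = 0.06684 L, so [N2H5+] = 0.008510/0.06684 = 0.1273 M.
Ka(N2H5+) = Kw/Kb = 1.0e-14 / 1.3 x 10^-6 = 7.69e-9.
[H^+] = sqrt(Ka x [N2H5+]) = sqrt(7.69e-9 x 0.1273) = 3.13e-5 M.
pH = -log(3.13e-5) = 4.50.

4.50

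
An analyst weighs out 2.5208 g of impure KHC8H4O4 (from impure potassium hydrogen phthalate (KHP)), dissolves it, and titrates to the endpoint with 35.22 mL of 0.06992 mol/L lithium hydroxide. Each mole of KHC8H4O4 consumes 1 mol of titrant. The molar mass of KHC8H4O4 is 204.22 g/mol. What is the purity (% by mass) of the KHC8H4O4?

n(LiOH) = 0.06992 x 0.03522 = 0.002463 mol.
n(KHC8H4O4) = 0.002463 / 1 = 0.002463 mol.
mass of KHC8H4O4 = 0.002463 x 204.22 = 0.5029 g.
% purity = 0.5029 / 2.5208 x 100 = 20.0%.

20.0%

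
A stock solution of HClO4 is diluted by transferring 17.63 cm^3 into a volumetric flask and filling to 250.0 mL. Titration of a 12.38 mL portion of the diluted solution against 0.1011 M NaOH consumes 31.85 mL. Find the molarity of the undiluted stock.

n(NaOH) = 0.1011 x 0.03185 = 0.003220 mol.
n(HClO4) in the aliquot = 0.003220 mol.
[diluted HClO4] = 0.003220 / 0.01238 = 0.2601 M.
Dilution factor = 250.0/17.63 = 14.18, so [stock] = 0.2601 x 14.18 = 3.69 M.

3.69 M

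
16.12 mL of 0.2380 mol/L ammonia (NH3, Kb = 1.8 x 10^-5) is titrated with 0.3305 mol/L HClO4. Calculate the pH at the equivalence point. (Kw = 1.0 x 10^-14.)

n(NH3) = 0.2380 x 0.01612 = 0.003837 mol; V(HClO4) at equivalence = 0.003837/0.3305 = 0.01161 L.
At equivalence the base is fully converted to NH4+; total volume = 0.02773 L, so [NH4+] = 0.003837/0.02773 = 0.1384 M.
Ka(NH4+) = Kw/Kb = 1.0e-14 / 1.8 x 10^-5 = 5.56e-10.
[H^+] = sqrt(Ka x [NH4+]) = sqrt(5.56e-10 x 0.1384) = 8.77e-6 M.
pH = -log(8.77e-6) = 5.06.

5.06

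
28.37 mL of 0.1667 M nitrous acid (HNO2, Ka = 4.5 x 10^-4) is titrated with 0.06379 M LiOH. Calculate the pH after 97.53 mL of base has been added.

n(acid) = 0.1667 x 0.02837 = 0.004729 mol; n(LiOH) added = 0.06379 x 0.09753 = 0.006221 mol.
Base is in excess by 0.006221 - 0.004729 = 0.001492 mol in a total volume of 0.1259 L.
[OH^-] = 0.001492/0.1259 = 0.01185 M, so pOH = 1.93 and pH = 14.00 - 1.93 = 12.07.

12.07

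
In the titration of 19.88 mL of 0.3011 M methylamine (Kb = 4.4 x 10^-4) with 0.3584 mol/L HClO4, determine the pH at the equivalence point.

n(CH3NH2) = 0.3011 x 0.01988 = 0.005986 mol; V(HClO4) at equivalence = 0.005986/0.3584 = 0.01670 L.
At equivalence the base is fully converted to CH3NH3+; total volume = 0.03658 L, so [CH3NH3+] = 0.005986/0.03658 = 0.1636 M.
Ka(CH3NH3+) = Kw/Kb = 1.0e-14 / 4.4 x 10^-4 = 2.27e-11.
[H^+] = sqrt(Ka x [CH3NH3+]) = sqrt(2.27e-11 x 0.1636) = 1.93e-6 M.
pH = -log(1.93e-6) = 5.71.

5.71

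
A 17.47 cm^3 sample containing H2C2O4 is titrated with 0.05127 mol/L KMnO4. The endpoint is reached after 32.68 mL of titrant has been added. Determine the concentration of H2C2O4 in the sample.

0.240 M

n(KMnO4) = 0.05127 x 0.03268 = 0.001676 mol.
From the balanced equation, 2 mol KMnO4 reacts with 5 mol H2C2O4, so n(H2C2O4) = 0.001676 x 5/2 = 0.004189 mol.
[H2C2O4] = 0.004189 / 0.01747 L = 0.240 M.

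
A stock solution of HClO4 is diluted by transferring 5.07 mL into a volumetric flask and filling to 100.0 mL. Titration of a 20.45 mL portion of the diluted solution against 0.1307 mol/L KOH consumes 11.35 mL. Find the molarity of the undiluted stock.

n(KOH) = 0.1307 x 0.01135 = 0.001483 mol.
n(HClO4) in the aliquot = 0.001483 mol.
[diluted HClO4] = 0.001483 / 0.02045 = 0.07254 M.
Dilution factor = 100.0/5.070 = 19.72, so [stock] = 0.07254 x 19.72 = 1.43 M.

1.43 M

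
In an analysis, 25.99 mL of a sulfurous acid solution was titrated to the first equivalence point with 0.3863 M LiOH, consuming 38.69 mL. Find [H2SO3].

0.575 M

n(LiOH) = 0.3863 x 0.03869 = 0.01495 mol.
At the first equivalence point, 1 mol OH^- react per mol H2SO3, so n(H2SO3) = 0.01495 / 1 = 0.01495 mol.
[H2SO3] = 0.01495 / 0.02599 L = 0.575 M.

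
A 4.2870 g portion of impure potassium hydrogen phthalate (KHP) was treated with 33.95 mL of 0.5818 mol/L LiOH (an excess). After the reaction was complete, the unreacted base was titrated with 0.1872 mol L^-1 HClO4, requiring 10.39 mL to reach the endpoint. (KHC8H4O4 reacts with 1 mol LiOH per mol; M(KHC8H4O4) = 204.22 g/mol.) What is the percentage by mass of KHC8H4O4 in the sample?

Total n(LiOH) added = 0.5818 x 0.03395 = 0.01975 mol.
n(HClO4) used = 0.1872 x 0.01039 = 0.001945 mol, which equals the excess n(LiOH).
So n(LiOH) consumed by the sample = 0.01975 - 0.001945 = 0.01781 mol.
n(KHC8H4O4) = 0.01781 / 1 = 0.01781 mol.
mass KHC8H4O4 = 0.01781 x 204.22 = 3.637 g, so %KHC8H4O4 = 3.637/4.2870 x 100 = 84.8%.

84.8%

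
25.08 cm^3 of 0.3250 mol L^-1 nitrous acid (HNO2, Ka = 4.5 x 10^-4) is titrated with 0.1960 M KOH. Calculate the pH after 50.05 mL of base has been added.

n(acid) = 0.3250 x 0.02508 = 0.008151 mol; n(KOH) added = 0.1960 x 0.05005 = 0.009810 mol.
Base is in excess by 0.009810 - 0.008151 = 0.001659 mol in a total volume of 0.07513 L.
[OH^-] = 0.001659/0.07513 = 0.02208 M, so pOH = 1.66 and pH = 14.00 - 1.66 = 12.34.

12.34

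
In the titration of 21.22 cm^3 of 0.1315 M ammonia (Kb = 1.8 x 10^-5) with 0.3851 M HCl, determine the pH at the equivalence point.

5.13

n(NH3) = 0.1315 x 0.02122 = 0.002790 mol; V(HCl) at equivalence = 0.002790/0.3851 = 0.007246 L.
At equivalence the base is fully converted to NH4+; total volume = 0.02847 L, so [NH4+] = 0.002790/0.02847 = 0.09803 M.
Ka(NH4+) = Kw/Kb = 1.0e-14 / 1.8 x 10^-5 = 5.56e-10.
[H^+] = sqrt(Ka x [NH4+]) = sqrt(5.56e-10 x 0.09803) = 7.38e-6 M.
pH = -log(7.38e-6) = 5.13.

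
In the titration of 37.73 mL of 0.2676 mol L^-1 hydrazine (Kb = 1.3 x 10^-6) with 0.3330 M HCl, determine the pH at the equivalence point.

4.47

n(N2H4) = 0.2676 x 0.03773 = 0.01010 mol; V(HCl) at equivalence = 0.01010/0.3330 = 0.03032 L.
At equivalence the base is fully converted to N2H5+; total volume = 0.06805 L, so [N2H5+] = 0.01010/0.06805 = 0.1484 M.
Ka(N2H5+) = Kw/Kb = 1.0e-14 / 1.3 x 10^-6 = 7.69e-9.
[H^+] = sqrt(Ka x [N2H5+]) = sqrt(7.69e-9 x 0.1484) = 3.38e-5 M.
pH = -log(3.38e-5) = 4.47.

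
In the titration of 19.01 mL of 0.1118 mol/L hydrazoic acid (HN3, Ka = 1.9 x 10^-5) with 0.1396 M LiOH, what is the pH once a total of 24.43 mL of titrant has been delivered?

12.47

n(acid) = 0.1118 x 0.01901 = 0.002125 mol; n(LiOH) added = 0.1396 x 0.02443 = 0.003410 mol.
Base is in excess by 0.003410 - 0.002125 = 0.001285 mol in a total volume of 0.04344 L.
[OH^-] = 0.001285/0.04344 = 0.02958 M, so pOH = 1.53 and pH = 14.00 - 1.53 = 12.47.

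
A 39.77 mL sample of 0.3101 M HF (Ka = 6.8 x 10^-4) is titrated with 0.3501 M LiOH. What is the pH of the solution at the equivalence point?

n(HF) = 0.3101 x 0.03977 = 0.01233 mol; V(LiOH) at equivalence = 0.01233/0.3501 = 0.03523 L.
At equivalence all the acid is converted to F-; total volume = 0.03977 + 0.03523 = 0.07500 L, so [F-] = 0.01233/0.07500 = 0.1644 M.
Kb = Kw/Ka = 1.0e-14 / 6.8 x 10^-4 = 1.47e-11.
[OH^-] = sqrt(Kb x [F-]) = sqrt(1.47e-11 x 0.1644) = 1.56e-6 M.
pOH = 5.81, so pH = 14.00 - 5.81 = 8.19.

8.19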